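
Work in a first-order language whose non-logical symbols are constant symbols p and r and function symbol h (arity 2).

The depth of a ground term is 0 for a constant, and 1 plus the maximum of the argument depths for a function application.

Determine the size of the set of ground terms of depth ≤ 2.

38

Let N_k = |{terms of depth ≤ k}|. Then N_0 = 2 and N_k = 2 + N_{k-1}^2 for k ≥ 1 (one summand per function symbol, arity giving the exponent).
N_0 = 2
N_1 = 2 + 2^2 = 6
N_2 = 2 + 6^2 = 38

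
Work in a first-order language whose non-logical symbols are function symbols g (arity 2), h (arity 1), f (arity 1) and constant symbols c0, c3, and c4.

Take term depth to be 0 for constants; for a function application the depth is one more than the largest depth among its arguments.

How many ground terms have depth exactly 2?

Write N_k for the number of ground terms of depth ≤ k. A term of depth ≤ k is either a constant or a function symbol applied to arguments of depth ≤ k−1, so N_k = 3 + N_{k-1}^2 + N_{k-1} + N_{k-1}.
N_0 = 3
N_1 = 3 + 3^2 + 3 + 3 = 18
N_2 = 3 + 18^2 + 18 + 18 = 363
Terms of depth exactly 2: N_2 − N_1 = 363 − 18 = 345.

345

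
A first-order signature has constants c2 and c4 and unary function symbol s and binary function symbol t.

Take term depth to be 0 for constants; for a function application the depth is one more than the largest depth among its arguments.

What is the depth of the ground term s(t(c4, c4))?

2

depth(t(c4, c4)) = 1 + max(0, 0) = 1
depth(s(t(c4, c4))) = 1 + depth(t(c4, c4)) = 1 + 1 = 2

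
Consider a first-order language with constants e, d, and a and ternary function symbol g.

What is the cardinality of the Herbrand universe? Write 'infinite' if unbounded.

infinite

The signature has at least one function symbol (g, arity 3) and at least one constant (e).
Iterating g gives infinitely many distinct ground terms: e, g(e, e, e), g(g(e, e, e), g(e, e, e), g(e, e, e)), ...
So the Herbrand universe is infinite.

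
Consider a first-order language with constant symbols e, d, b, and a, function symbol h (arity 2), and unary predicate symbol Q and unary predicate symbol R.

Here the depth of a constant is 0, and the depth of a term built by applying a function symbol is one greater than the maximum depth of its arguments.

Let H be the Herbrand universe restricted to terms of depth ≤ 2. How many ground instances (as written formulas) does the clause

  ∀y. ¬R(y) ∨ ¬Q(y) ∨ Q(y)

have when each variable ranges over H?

Ground terms of depth ≤ 2:
  Write N_k for the number of ground terms of depth ≤ k. A term of depth ≤ k is either a constant or a function symbol applied to arguments of depth ≤ k−1, so N_k = 4 + N_{k-1}^2.
  N_0 = 4
  N_1 = 4 + 4^2 = 20
  N_2 = 4 + 20^2 = 404
So there are 404 ground terms available for substitution.
There is 1 variable to instantiate (y),  occurring in at least one literal, so different choices give different ground instances.
Number of ground instances = 404.

404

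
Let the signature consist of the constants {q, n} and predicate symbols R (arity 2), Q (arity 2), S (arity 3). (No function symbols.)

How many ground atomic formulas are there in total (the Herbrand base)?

With no function symbols, the Herbrand universe is just the 2 constants.
Ground atoms per predicate: R: 2^2 = 4, Q: 2^2 = 4, S: 2^3 = 8.
Herbrand base size = 4 + 4 + 8 = 16.

16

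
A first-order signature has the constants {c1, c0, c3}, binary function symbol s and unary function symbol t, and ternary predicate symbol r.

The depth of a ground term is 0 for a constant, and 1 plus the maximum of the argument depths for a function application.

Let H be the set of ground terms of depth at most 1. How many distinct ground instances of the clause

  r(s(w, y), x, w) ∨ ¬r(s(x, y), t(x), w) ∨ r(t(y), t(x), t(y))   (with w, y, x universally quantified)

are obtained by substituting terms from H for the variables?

3375

Ground terms of depth ≤ 1:
  Let N_k = |{terms of depth ≤ k}|. Then N_0 = 3 and N_k = 3 + N_{k-1}^2 + N_{k-1} for k ≥ 1 (one summand per function symbol, arity giving the exponent).
  N_0 = 3
  N_1 = 3 + 3^2 + 3 = 15
So there are 15 ground terms available for substitution.
The clause has 3 distinct variables (w, y, x), each appearing in the body. In the free term algebra distinct substitutions yield syntactically distinct ground instances.
Number of ground instances = 15^3 = 3375.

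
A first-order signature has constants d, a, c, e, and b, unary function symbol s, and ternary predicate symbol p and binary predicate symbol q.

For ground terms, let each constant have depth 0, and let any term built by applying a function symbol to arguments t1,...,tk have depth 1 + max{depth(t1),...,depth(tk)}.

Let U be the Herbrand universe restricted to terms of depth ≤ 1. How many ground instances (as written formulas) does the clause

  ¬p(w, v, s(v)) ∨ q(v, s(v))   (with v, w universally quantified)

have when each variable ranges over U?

100

Ground terms of depth ≤ 1:
  Count level by level. With function symbols s/1, the terms of depth ≤ k are the 5 constants together with each function applied to depth-≤(k−1) tuples, so N_k = 5 + N_{k-1}.
  N_0 = 5
  N_1 = 5 + 5 = 10
So there are 10 ground terms available for substitution.
There are 2 variables to instantiate (v, w), each occurring in at least one literal, so different choices give different ground instances.
Number of ground instances = 10^2 = 100.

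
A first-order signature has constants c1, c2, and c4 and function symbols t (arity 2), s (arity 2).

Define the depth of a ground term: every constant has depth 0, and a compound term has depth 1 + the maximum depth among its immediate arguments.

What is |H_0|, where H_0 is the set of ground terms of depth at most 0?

3

If N_k denotes the number of depth-≤k ground terms, the 3 constants give N_0 = 3, and each function symbol of arity r contributes N_{k-1}^r new terms at level k: N_k = 3 + N_{k-1}^2 + N_{k-1}^2.
N_0 = 3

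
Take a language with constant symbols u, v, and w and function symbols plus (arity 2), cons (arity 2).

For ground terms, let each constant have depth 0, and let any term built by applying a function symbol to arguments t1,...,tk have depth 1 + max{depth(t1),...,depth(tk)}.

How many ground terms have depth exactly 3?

1565568

If N_k denotes the number of depth-≤k ground terms, the 3 constants give N_0 = 3, and each function symbol of arity r contributes N_{k-1}^r new terms at level k: N_k = 3 + N_{k-1}^2 + N_{k-1}^2.
N_0 = 3
N_1 = 3 + 3^2 + 3^2 = 21
N_2 = 3 + 21^2 + 21^2 = 885
N_3 = 3 + 885^2 + 885^2 = 1566453
Terms of depth exactly 3: N_3 − N_2 = 1566453 − 885 = 1565568.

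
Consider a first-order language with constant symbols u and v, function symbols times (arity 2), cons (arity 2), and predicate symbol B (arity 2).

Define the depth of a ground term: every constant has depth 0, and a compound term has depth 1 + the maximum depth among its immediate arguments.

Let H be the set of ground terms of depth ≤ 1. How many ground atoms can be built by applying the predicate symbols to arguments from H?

100

First count ground terms of depth ≤ 1.
Let N_k = |{terms of depth ≤ k}|. Then N_0 = 2 and N_k = 2 + N_{k-1}^2 + N_{k-1}^2 for k ≥ 1 (one summand per function symbol, arity giving the exponent).
N_0 = 2
N_1 = 2 + 2^2 + 2^2 = 10
Explicitly: u, v, times(u, u), times(u, v), times(v, u), times(v, v), cons(u, u), cons(u, v), cons(v, u), cons(v, v).
So |H| = 10.
For each predicate symbol, the number of ground atoms is |H| raised to its arity; summing:
  B: 10^2 = 100
Total ground atoms: 100.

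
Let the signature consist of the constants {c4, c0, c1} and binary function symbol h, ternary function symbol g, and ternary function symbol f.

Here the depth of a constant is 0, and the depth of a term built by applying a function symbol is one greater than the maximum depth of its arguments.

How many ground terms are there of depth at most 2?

579351

Count level by level. With function symbols h/2, g/3, f/3, the terms of depth ≤ k are the 3 constants together with each function applied to depth-≤(k−1) tuples, so N_k = 3 + N_{k-1}^2 + N_{k-1}^3 + N_{k-1}^3.
N_0 = 3
N_1 = 3 + 3^2 + 3^3 + 3^3 = 66
N_2 = 3 + 66^2 + 66^3 + 66^3 = 579351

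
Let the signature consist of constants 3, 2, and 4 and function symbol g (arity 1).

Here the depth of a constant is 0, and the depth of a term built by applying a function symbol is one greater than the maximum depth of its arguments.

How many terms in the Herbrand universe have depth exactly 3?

If N_k denotes the number of depth-≤k ground terms, the 3 constants give N_0 = 3, and each function symbol of arity r contributes N_{k-1}^r new terms at level k: N_k = 3 + N_{k-1}.
N_0 = 3
N_1 = 3 + 3 = 6
N_2 = 3 + 6 = 9
N_3 = 3 + 9 = 12
Terms of depth exactly 3: N_3 − N_2 = 12 − 9 = 3.

3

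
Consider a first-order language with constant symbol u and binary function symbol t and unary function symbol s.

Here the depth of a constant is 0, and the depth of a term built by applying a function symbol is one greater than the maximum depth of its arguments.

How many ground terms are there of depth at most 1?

If N_k denotes the number of depth-≤k ground terms, the 1 constant gives N_0 = 1, and each function symbol of arity r contributes N_{k-1}^r new terms at level k: N_k = 1 + N_{k-1}^2 + N_{k-1}.
N_0 = 1
N_1 = 1 + 1^2 + 1 = 3

3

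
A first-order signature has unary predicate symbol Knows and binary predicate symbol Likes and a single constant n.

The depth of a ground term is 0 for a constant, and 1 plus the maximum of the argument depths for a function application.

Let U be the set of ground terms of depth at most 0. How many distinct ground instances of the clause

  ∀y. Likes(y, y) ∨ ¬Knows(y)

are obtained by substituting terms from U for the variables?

Ground terms of depth ≤ 0:
  With no function symbols every ground term is a constant, so there is exactly 1 ground term at every depth bound.
  N_0 = 1
So there is exactly 1 ground term available for substitution.
The clause has 1 distinct variable (y), which appears in the body. In the free term algebra distinct substitutions yield syntactically distinct ground instances.
Number of ground instances = 1.

1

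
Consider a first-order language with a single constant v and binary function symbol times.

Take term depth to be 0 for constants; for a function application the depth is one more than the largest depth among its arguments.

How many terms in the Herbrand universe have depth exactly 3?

21

Let N_k = |{terms of depth ≤ k}|. Then N_0 = 1 and N_k = 1 + N_{k-1}^2 for k ≥ 1 (one summand per function symbol, arity giving the exponent).
N_0 = 1
N_1 = 1 + 1^2 = 2
N_2 = 1 + 2^2 = 5
N_3 = 1 + 5^2 = 26
Terms of depth exactly 3: N_3 − N_2 = 26 − 5 = 21.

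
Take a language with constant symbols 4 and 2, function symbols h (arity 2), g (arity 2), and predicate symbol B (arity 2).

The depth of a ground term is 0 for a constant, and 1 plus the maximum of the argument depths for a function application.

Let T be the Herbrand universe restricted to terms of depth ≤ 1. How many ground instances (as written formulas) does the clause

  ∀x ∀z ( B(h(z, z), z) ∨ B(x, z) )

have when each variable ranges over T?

Ground terms of depth ≤ 1:
  Let N_k count ground terms of depth at most k. Each non-constant term of depth ≤ k is some function symbol applied to depth-≤(k−1) arguments, giving N_k = 2 + N_{k-1}^2 + N_{k-1}^2.
  N_0 = 2
  N_1 = 2 + 2^2 + 2^2 = 10
  Explicitly: 4, 2, h(4, 4), h(4, 2), h(2, 4), h(2, 2), g(4, 4), g(4, 2), g(2, 4), g(2, 2).
So there are 10 ground terms available for substitution.
Each of x, z ranges independently over the available ground terms, and distinct assignments produce distinct instances.
Number of ground instances = 10^2 = 100.

100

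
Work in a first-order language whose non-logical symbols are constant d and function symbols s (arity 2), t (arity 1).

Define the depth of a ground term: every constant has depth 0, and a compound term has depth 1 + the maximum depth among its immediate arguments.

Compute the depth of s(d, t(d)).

depth(t(d)) = 1 + depth(d) = 1 + 0 = 1
depth(s(d, t(d))) = 1 + max(0, 1) = 2

2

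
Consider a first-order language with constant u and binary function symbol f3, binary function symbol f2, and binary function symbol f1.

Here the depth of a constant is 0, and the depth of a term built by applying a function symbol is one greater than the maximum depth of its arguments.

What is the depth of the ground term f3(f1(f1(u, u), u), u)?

depth(f1(u, u)) = 1 + max(0, 0) = 1
depth(f1(f1(u, u), u)) = 1 + max(1, 0) = 2
depth(f3(f1(f1(u, u), u), u)) = 1 + max(2, 0) = 3

3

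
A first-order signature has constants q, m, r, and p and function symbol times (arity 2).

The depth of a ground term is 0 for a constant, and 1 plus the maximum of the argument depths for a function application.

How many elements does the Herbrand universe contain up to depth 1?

Let N_k count ground terms of depth at most k. Each non-constant term of depth ≤ k is some function symbol applied to depth-≤(k−1) arguments, giving N_k = 4 + N_{k-1}^2.
N_0 = 4
N_1 = 4 + 4^2 = 20

20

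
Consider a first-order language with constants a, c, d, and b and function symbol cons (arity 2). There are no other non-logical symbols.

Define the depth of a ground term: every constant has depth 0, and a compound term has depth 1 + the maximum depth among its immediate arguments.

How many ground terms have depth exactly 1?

Write N_k for the number of ground terms of depth ≤ k. A term of depth ≤ k is either a constant or a function symbol applied to arguments of depth ≤ k−1, so N_k = 4 + N_{k-1}^2.
N_0 = 4
N_1 = 4 + 4^2 = 20
Terms of depth exactly 1: N_1 − N_0 = 20 − 4 = 16.

16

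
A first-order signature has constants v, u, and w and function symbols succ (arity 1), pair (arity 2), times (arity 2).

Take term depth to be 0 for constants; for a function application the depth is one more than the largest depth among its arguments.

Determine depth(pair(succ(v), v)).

depth(succ(v)) = 1 + depth(v) = 1 + 0 = 1
depth(pair(succ(v), v)) = 1 + max(1, 0) = 2

2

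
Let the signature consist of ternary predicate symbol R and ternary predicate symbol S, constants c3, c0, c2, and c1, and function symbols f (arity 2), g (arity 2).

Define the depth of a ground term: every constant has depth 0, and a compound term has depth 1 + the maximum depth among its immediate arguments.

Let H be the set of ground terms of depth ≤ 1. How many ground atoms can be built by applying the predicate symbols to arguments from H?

First count ground terms of depth ≤ 1.
Write N_k for the number of ground terms of depth ≤ k. A term of depth ≤ k is either a constant or a function symbol applied to arguments of depth ≤ k−1, so N_k = 4 + N_{k-1}^2 + N_{k-1}^2.
N_0 = 4
N_1 = 4 + 4^2 + 4^2 = 36
So |H| = 36.
Each predicate of arity r yields |H|^r ground atoms (one per choice of an r-tuple from H):
  R: 36^3 = 46656;  S: 36^3 = 46656
Total ground atoms: 46656 + 46656 = 93312.

93312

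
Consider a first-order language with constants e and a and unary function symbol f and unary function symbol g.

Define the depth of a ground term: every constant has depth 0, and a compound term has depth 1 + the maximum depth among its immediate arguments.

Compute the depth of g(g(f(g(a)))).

4

depth(g(a)) = 1 + depth(a) = 1 + 0 = 1
depth(f(g(a))) = 1 + depth(g(a)) = 1 + 1 = 2
depth(g(f(g(a)))) = 1 + depth(f(g(a))) = 1 + 2 = 3
depth(g(g(f(g(a))))) = 1 + depth(g(f(g(a)))) = 1 + 3 = 4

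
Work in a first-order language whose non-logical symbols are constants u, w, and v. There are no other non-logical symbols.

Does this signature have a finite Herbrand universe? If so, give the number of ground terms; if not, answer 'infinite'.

3

There are no function symbols, so every ground term is one of the 3 constants.
The Herbrand universe is {u, w, v}, which is finite with 3 elements.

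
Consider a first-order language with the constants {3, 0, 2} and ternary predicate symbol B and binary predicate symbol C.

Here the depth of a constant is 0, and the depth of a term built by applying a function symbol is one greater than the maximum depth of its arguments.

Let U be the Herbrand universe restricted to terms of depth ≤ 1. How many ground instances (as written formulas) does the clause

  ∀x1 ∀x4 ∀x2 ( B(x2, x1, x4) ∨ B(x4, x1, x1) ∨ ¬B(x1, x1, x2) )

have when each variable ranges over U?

Ground terms of depth ≤ 1:
  With no function symbols every ground term is a constant, so there are exactly 3 ground terms at every depth bound.
  N_0 = 3
  N_1 = 3
  Explicitly: 3, 0, 2.
So there are 3 ground terms available for substitution.
The body mentions every one of the 3 quantified variables; since ground terms form a free algebra, no two substitutions collapse to the same formula.
Number of ground instances = 3^3 = 27.

27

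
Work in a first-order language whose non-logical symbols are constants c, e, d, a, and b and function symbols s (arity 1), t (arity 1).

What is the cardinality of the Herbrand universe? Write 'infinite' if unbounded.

infinite

The signature has at least one function symbol (s, arity 1) and at least one constant (c).
Iterating s gives infinitely many distinct ground terms: c, s(c), s(s(c)), ...
So the Herbrand universe is infinite.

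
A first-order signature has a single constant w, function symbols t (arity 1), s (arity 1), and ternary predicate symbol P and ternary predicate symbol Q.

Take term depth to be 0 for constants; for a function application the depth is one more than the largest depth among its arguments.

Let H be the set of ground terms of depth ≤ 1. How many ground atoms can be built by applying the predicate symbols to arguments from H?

54

First count ground terms of depth ≤ 1.
Count level by level. With function symbols t/1, s/1, the terms of depth ≤ k are the 1 constant together with each function applied to depth-≤(k−1) tuples, so N_k = 1 + N_{k-1} + N_{k-1}.
N_0 = 1
N_1 = 1 + 1 + 1 = 3
So |H| = 3.
Ground atoms are formed by filling each argument slot of a predicate with a term from H, so an r-ary predicate gives |H|^r atoms:
  P: 3^3 = 27;  Q: 3^3 = 27
Total ground atoms: 27 + 27 = 54.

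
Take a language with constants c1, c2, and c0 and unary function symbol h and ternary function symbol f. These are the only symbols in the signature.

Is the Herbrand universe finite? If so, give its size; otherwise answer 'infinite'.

The signature has at least one function symbol (h, arity 1) and at least one constant (c1).
Iterating h gives infinitely many distinct ground terms: c1, h(c1), h(h(c1)), ...
So the Herbrand universe is infinite.

infinite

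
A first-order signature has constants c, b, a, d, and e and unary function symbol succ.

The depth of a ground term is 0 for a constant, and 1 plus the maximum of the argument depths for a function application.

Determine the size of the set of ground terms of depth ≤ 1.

10

Let N_k count ground terms of depth at most k. Each non-constant term of depth ≤ k is some function symbol applied to depth-≤(k−1) arguments, giving N_k = 5 + N_{k-1}.
N_0 = 5
N_1 = 5 + 5 = 10
Explicitly: c, b, a, d, e, succ(c), succ(b), succ(a), succ(d), succ(e).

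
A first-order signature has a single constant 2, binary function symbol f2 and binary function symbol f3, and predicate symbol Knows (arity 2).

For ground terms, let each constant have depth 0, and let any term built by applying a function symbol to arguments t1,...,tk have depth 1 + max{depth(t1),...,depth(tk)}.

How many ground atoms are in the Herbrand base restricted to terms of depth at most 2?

361

First count ground terms of depth ≤ 2.
Let N_k = |{terms of depth ≤ k}|. Then N_0 = 1 and N_k = 1 + N_{k-1}^2 + N_{k-1}^2 for k ≥ 1 (one summand per function symbol, arity giving the exponent).
N_0 = 1
N_1 = 1 + 1^2 + 1^2 = 3
N_2 = 1 + 3^2 + 3^2 = 19
So |H| = 19.
Ground atoms are formed by filling each argument slot of a predicate with a term from H, so an r-ary predicate gives |H|^r atoms:
  Knows: 19^2 = 361
Total ground atoms: 361.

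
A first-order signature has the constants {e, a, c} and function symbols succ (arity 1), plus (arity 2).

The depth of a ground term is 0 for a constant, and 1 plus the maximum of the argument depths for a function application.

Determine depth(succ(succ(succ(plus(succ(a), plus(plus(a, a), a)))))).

depth(succ(a)) = 1 + depth(a) = 1 + 0 = 1
depth(plus(a, a)) = 1 + max(0, 0) = 1
depth(plus(plus(a, a), a)) = 1 + max(1, 0) = 2
depth(plus(succ(a), plus(plus(a, a), a))) = 1 + max(1, 2) = 3
depth(succ(plus(succ(a), plus(plus(a, a), a)))) = 1 + depth(plus(succ(a), plus(plus(a, a), a))) = 1 + 3 = 4
depth(succ(succ(plus(succ(a), plus(plus(a, a), a))))) = 1 + depth(succ(plus(succ(a), plus(plus(a, a), a)))) = 1 + 4 = 5
depth(succ(succ(succ(plus(succ(a), plus(plus(a, a), a)))))) = 1 + depth(succ(succ(plus(succ(a), plus(plus(a, a), a))))) = 1 + 5 = 6

6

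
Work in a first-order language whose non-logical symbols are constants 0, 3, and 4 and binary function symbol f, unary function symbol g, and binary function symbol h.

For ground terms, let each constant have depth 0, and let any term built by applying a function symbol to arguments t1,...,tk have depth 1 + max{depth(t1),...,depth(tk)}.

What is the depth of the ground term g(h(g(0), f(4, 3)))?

3

depth(g(0)) = 1 + depth(0) = 1 + 0 = 1
depth(f(4, 3)) = 1 + max(0, 0) = 1
depth(h(g(0), f(4, 3))) = 1 + max(1, 1) = 2
depth(g(h(g(0), f(4, 3)))) = 1 + depth(h(g(0), f(4, 3))) = 1 + 2 = 3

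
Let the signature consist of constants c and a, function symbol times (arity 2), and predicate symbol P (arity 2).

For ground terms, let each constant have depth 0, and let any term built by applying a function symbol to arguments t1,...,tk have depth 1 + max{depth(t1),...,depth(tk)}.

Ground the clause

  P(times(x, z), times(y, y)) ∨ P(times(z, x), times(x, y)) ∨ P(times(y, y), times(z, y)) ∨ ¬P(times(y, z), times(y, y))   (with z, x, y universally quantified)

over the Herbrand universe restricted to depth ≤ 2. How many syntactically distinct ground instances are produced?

Ground terms of depth ≤ 2:
  Let N_k count ground terms of depth at most k. Each non-constant term of depth ≤ k is some function symbol applied to depth-≤(k−1) arguments, giving N_k = 2 + N_{k-1}^2.
  N_0 = 2
  N_1 = 2 + 2^2 = 6
  N_2 = 2 + 6^2 = 38
So there are 38 ground terms available for substitution.
Each of z, x, y ranges independently over the available ground terms, and distinct assignments produce distinct instances.
Number of ground instances = 38^3 = 54872.

54872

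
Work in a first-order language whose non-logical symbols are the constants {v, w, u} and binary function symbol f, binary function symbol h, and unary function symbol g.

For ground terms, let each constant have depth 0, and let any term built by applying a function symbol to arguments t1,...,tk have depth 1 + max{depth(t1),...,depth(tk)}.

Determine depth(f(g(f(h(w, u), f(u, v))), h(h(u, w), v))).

4

depth(h(w, u)) = 1 + max(0, 0) = 1
depth(f(u, v)) = 1 + max(0, 0) = 1
depth(f(h(w, u), f(u, v))) = 1 + max(1, 1) = 2
depth(g(f(h(w, u), f(u, v)))) = 1 + depth(f(h(w, u), f(u, v))) = 1 + 2 = 3
depth(h(u, w)) = 1 + max(0, 0) = 1
depth(h(h(u, w), v)) = 1 + max(1, 0) = 2
depth(f(g(f(h(w, u), f(u, v))), h(h(u, w), v))) = 1 + max(3, 2) = 4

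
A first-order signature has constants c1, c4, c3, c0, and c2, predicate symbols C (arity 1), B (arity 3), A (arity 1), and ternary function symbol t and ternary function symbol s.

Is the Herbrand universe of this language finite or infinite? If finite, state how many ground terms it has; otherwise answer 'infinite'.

infinite

The signature has at least one function symbol (t, arity 3) and at least one constant (c1).
Iterating t gives infinitely many distinct ground terms: c1, t(c1, c1, c1), t(t(c1, c1, c1), t(c1, c1, c1), t(c1, c1, c1)), ...
So the Herbrand universe is infinite.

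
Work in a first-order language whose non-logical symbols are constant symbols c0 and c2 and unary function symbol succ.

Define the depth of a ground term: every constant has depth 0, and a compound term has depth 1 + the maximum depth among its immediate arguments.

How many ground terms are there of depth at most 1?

4

Count level by level. With function symbols succ/1, the terms of depth ≤ k are the 2 constants together with each function applied to depth-≤(k−1) tuples, so N_k = 2 + N_{k-1}.
N_0 = 2
N_1 = 2 + 2 = 4
Explicitly: c0, c2, succ(c0), succ(c2).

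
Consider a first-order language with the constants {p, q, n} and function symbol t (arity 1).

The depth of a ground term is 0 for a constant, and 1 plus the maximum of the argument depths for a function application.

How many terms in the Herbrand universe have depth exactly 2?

If N_k denotes the number of depth-≤k ground terms, the 3 constants give N_0 = 3, and each function symbol of arity r contributes N_{k-1}^r new terms at level k: N_k = 3 + N_{k-1}.
N_0 = 3
N_1 = 3 + 3 = 6
N_2 = 3 + 6 = 9
Terms of depth exactly 2: N_2 − N_1 = 9 − 6 = 3.

3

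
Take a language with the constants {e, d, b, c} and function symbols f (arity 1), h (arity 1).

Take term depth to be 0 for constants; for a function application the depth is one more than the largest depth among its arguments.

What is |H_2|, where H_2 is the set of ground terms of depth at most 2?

28

Let N_k count ground terms of depth at most k. Each non-constant term of depth ≤ k is some function symbol applied to depth-≤(k−1) arguments, giving N_k = 4 + N_{k-1} + N_{k-1}.
N_0 = 4
N_1 = 4 + 4 + 4 = 12
N_2 = 4 + 12 + 12 = 28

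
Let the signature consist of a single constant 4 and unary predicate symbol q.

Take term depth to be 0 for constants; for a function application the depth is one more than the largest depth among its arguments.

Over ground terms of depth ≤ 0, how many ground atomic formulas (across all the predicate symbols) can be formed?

First count ground terms of depth ≤ 0.
With no function symbols every ground term is a constant, so there is exactly 1 ground term at every depth bound.
N_0 = 1
Explicitly: 4.
So |H| = 1.
For each predicate symbol, the number of ground atoms is |H| raised to its arity; summing:
  q: 1
Total ground atoms: 1.

1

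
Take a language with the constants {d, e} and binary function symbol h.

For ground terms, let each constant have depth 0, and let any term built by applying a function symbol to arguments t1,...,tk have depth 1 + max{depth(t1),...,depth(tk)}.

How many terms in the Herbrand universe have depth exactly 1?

Count level by level. With function symbols h/2, the terms of depth ≤ k are the 2 constants together with each function applied to depth-≤(k−1) tuples, so N_k = 2 + N_{k-1}^2.
N_0 = 2
N_1 = 2 + 2^2 = 6
Terms of depth exactly 1: N_1 − N_0 = 6 − 2 = 4.

4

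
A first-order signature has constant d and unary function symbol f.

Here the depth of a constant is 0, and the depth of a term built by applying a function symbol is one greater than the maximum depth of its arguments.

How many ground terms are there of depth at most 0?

1

Count level by level. With function symbols f/1, the terms of depth ≤ k are the 1 constant together with each function applied to depth-≤(k−1) tuples, so N_k = 1 + N_{k-1}.
N_0 = 1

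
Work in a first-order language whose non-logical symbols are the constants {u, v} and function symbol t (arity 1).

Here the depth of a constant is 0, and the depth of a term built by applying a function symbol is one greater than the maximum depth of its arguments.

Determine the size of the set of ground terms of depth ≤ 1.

If N_k denotes the number of depth-≤k ground terms, the 2 constants give N_0 = 2, and each function symbol of arity r contributes N_{k-1}^r new terms at level k: N_k = 2 + N_{k-1}.
N_0 = 2
N_1 = 2 + 2 = 4

4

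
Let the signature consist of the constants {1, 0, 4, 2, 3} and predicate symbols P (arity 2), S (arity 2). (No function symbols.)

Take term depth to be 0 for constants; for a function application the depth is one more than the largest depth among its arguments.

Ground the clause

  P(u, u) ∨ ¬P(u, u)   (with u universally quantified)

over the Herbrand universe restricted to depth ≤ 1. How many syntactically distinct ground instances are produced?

5

Ground terms of depth ≤ 1:
  With no function symbols every ground term is a constant, so there are exactly 5 ground terms at every depth bound.
  N_0 = 5
  N_1 = 5
  Explicitly: 1, 0, 4, 2, 3.
So there are 5 ground terms available for substitution.
There is 1 variable to instantiate (u),  occurring in at least one literal, so different choices give different ground instances.
Number of ground instances = 5.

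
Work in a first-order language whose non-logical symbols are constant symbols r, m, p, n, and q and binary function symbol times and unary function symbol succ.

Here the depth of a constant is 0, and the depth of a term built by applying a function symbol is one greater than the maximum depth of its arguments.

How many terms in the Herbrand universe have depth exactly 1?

Let N_k = |{terms of depth ≤ k}|. Then N_0 = 5 and N_k = 5 + N_{k-1}^2 + N_{k-1} for k ≥ 1 (one summand per function symbol, arity giving the exponent).
N_0 = 5
N_1 = 5 + 5^2 + 5 = 35
Terms of depth exactly 1: N_1 − N_0 = 35 − 5 = 30.

30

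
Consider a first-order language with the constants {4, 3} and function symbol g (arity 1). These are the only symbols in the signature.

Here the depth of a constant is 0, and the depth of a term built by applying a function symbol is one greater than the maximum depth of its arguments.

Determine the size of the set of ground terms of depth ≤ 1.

Let N_k = |{terms of depth ≤ k}|. Then N_0 = 2 and N_k = 2 + N_{k-1} for k ≥ 1 (one summand per function symbol, arity giving the exponent).
N_0 = 2
N_1 = 2 + 2 = 4
Explicitly: 4, 3, g(4), g(3).

4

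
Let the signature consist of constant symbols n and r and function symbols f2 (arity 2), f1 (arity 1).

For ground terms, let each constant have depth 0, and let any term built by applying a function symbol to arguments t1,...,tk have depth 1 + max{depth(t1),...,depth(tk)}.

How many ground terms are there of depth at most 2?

74

Count level by level. With function symbols f2/2, f1/1, the terms of depth ≤ k are the 2 constants together with each function applied to depth-≤(k−1) tuples, so N_k = 2 + N_{k-1}^2 + N_{k-1}.
N_0 = 2
N_1 = 2 + 2^2 + 2 = 8
N_2 = 2 + 8^2 + 8 = 74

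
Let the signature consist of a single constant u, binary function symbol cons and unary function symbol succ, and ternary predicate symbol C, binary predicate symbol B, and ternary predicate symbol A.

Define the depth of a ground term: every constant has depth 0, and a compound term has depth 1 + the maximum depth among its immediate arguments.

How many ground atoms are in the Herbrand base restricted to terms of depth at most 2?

4563

First count ground terms of depth ≤ 2.
Count level by level. With function symbols cons/2, succ/1, the terms of depth ≤ k are the 1 constant together with each function applied to depth-≤(k−1) tuples, so N_k = 1 + N_{k-1}^2 + N_{k-1}.
N_0 = 1
N_1 = 1 + 1^2 + 1 = 3
N_2 = 1 + 3^2 + 3 = 13
So |H| = 13.
A ground atom is a predicate applied to a tuple of terms from H, so the count is the sum over predicates of |H|^arity:
  C: 13^3 = 2197;  B: 13^2 = 169;  A: 13^3 = 2197
Total ground atoms: 2197 + 169 + 2197 = 4563.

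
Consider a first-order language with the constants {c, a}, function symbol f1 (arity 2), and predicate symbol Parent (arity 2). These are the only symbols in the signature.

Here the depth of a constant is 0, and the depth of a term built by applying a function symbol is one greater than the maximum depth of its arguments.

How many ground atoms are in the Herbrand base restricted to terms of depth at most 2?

First count ground terms of depth ≤ 2.
Let N_k = |{terms of depth ≤ k}|. Then N_0 = 2 and N_k = 2 + N_{k-1}^2 for k ≥ 1 (one summand per function symbol, arity giving the exponent).
N_0 = 2
N_1 = 2 + 2^2 = 6
N_2 = 2 + 6^2 = 38
So |H| = 38.
Ground atoms are formed by filling each argument slot of a predicate with a term from H, so an r-ary predicate gives |H|^r atoms:
  Parent: 38^2 = 1444
Total ground atoms: 1444.

1444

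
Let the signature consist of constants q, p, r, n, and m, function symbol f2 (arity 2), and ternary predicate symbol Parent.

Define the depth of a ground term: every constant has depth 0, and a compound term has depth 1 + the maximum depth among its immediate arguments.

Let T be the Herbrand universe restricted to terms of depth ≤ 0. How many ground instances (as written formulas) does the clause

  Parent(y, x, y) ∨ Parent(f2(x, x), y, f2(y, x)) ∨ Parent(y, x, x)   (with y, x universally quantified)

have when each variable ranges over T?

25

Ground terms of depth ≤ 0:
  If N_k denotes the number of depth-≤k ground terms, the 5 constants give N_0 = 5, and each function symbol of arity r contributes N_{k-1}^r new terms at level k: N_k = 5 + N_{k-1}^2.
  N_0 = 5
  Explicitly: q, p, r, n, m.
So there are 5 ground terms available for substitution.
The clause has 2 distinct variables (y, x), each appearing in the body. In the free term algebra distinct substitutions yield syntactically distinct ground instances.
Number of ground instances = 5^2 = 25.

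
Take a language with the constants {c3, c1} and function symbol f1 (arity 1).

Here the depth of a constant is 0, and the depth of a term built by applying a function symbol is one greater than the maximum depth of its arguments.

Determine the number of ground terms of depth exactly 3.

If N_k denotes the number of depth-≤k ground terms, the 2 constants give N_0 = 2, and each function symbol of arity r contributes N_{k-1}^r new terms at level k: N_k = 2 + N_{k-1}.
N_0 = 2
N_1 = 2 + 2 = 4
N_2 = 2 + 4 = 6
N_3 = 2 + 6 = 8
Terms of depth exactly 3: N_3 − N_2 = 8 − 6 = 2.

2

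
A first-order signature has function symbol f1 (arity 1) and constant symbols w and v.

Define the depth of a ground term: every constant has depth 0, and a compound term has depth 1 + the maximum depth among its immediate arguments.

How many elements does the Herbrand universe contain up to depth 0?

2

If N_k denotes the number of depth-≤k ground terms, the 2 constants give N_0 = 2, and each function symbol of arity r contributes N_{k-1}^r new terms at level k: N_k = 2 + N_{k-1}.
N_0 = 2
Explicitly: w, v.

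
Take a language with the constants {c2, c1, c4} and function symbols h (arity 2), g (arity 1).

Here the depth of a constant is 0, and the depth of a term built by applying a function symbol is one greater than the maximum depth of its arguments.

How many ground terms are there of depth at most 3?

Let N_k count ground terms of depth at most k. Each non-constant term of depth ≤ k is some function symbol applied to depth-≤(k−1) arguments, giving N_k = 3 + N_{k-1}^2 + N_{k-1}.
N_0 = 3
N_1 = 3 + 3^2 + 3 = 15
N_2 = 3 + 15^2 + 15 = 243
N_3 = 3 + 243^2 + 243 = 59295

59295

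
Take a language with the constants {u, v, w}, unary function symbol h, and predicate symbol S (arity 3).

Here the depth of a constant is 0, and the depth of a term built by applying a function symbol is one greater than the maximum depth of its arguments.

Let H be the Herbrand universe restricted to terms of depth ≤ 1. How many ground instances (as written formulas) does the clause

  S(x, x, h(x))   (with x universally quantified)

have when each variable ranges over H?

6

Ground terms of depth ≤ 1:
  Count level by level. With function symbols h/1, the terms of depth ≤ k are the 3 constants together with each function applied to depth-≤(k−1) tuples, so N_k = 3 + N_{k-1}.
  N_0 = 3
  N_1 = 3 + 3 = 6
  Explicitly: u, v, w, h(u), h(v), h(w).
So there are 6 ground terms available for substitution.
The clause has 1 distinct variable (x), which appears in the body. In the free term algebra distinct substitutions yield syntactically distinct ground instances.
Number of ground instances = 6.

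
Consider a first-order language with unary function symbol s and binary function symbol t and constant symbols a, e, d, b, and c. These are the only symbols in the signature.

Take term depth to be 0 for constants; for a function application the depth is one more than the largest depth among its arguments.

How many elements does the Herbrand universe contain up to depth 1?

35

Count level by level. With function symbols s/1, t/2, the terms of depth ≤ k are the 5 constants together with each function applied to depth-≤(k−1) tuples, so N_k = 5 + N_{k-1} + N_{k-1}^2.
N_0 = 5
N_1 = 5 + 5 + 5^2 = 35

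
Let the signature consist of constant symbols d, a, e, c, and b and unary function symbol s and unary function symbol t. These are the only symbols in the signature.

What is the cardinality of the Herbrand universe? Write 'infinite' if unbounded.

infinite

The signature has at least one function symbol (s, arity 1) and at least one constant (d).
Iterating s gives infinitely many distinct ground terms: d, s(d), s(s(d)), ...
So the Herbrand universe is infinite.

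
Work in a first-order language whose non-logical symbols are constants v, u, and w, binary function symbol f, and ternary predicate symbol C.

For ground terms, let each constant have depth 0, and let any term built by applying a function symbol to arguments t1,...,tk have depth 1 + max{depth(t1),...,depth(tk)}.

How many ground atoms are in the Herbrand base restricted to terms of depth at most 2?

First count ground terms of depth ≤ 2.
Count level by level. With function symbols f/2, the terms of depth ≤ k are the 3 constants together with each function applied to depth-≤(k−1) tuples, so N_k = 3 + N_{k-1}^2.
N_0 = 3
N_1 = 3 + 3^2 = 12
N_2 = 3 + 12^2 = 147
So |H| = 147.
For each predicate symbol, the number of ground atoms is |H| raised to its arity; summing:
  C: 147^3 = 3176523
Total ground atoms: 3176523.

3176523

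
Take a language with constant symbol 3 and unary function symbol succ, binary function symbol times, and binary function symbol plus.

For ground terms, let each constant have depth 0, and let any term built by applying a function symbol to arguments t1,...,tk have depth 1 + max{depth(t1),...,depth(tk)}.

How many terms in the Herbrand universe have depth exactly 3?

2739

Count level by level. With function symbols succ/1, times/2, plus/2, the terms of depth ≤ k are the 1 constant together with each function applied to depth-≤(k−1) tuples, so N_k = 1 + N_{k-1} + N_{k-1}^2 + N_{k-1}^2.
N_0 = 1
N_1 = 1 + 1 + 1^2 + 1^2 = 4
N_2 = 1 + 4 + 4^2 + 4^2 = 37
N_3 = 1 + 37 + 37^2 + 37^2 = 2776
Terms of depth exactly 3: N_3 − N_2 = 2776 − 37 = 2739.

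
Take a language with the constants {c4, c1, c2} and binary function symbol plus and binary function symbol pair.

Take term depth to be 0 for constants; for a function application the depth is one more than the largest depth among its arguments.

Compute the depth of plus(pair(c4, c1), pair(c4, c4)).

depth(pair(c4, c1)) = 1 + max(0, 0) = 1
depth(pair(c4, c4)) = 1 + max(0, 0) = 1
depth(plus(pair(c4, c1), pair(c4, c4))) = 1 + max(1, 1) = 2

2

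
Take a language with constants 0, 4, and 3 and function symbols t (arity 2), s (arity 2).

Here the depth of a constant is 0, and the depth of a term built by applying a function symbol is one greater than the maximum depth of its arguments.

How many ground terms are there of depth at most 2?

Let N_k count ground terms of depth at most k. Each non-constant term of depth ≤ k is some function symbol applied to depth-≤(k−1) arguments, giving N_k = 3 + N_{k-1}^2 + N_{k-1}^2.
N_0 = 3
N_1 = 3 + 3^2 + 3^2 = 21
N_2 = 3 + 21^2 + 21^2 = 885

885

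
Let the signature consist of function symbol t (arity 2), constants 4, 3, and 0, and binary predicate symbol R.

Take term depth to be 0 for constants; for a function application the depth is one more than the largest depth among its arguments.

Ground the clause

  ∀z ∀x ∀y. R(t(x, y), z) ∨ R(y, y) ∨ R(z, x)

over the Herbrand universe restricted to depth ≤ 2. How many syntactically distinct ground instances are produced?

Ground terms of depth ≤ 2:
  Count level by level. With function symbols t/2, the terms of depth ≤ k are the 3 constants together with each function applied to depth-≤(k−1) tuples, so N_k = 3 + N_{k-1}^2.
  N_0 = 3
  N_1 = 3 + 3^2 = 12
  N_2 = 3 + 12^2 = 147
So there are 147 ground terms available for substitution.
The clause has 3 distinct variables (z, x, y), each appearing in the body. In the free term algebra distinct substitutions yield syntactically distinct ground instances.
Number of ground instances = 147^3 = 3176523.

3176523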